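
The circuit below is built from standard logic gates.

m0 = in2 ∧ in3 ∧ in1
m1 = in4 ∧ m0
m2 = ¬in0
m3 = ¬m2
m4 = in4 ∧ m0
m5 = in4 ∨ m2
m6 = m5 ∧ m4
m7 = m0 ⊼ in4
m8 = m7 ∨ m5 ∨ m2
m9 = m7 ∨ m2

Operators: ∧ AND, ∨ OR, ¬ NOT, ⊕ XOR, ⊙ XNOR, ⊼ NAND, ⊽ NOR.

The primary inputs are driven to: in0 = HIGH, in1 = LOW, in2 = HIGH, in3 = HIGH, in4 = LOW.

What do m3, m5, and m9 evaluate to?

m3 = HIGH  m5 = LOW  m9 = HIGH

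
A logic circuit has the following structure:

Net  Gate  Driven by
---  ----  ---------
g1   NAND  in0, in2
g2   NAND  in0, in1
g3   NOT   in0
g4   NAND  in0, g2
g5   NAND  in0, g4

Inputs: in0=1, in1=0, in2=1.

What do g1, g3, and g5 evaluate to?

g1 = in0 NAND in2 = 1 NAND 1 = 0
g2 = in0 NAND in1 = 1 NAND 0 = 1
g3 = NOT in0 = NOT 1 = 0
g4 = in0 NAND g2 = 1 NAND 1 = 0
g5 = in0 NAND g4 = 1 NAND 0 = 1

g1 = 0, g3 = 0, g5 = 1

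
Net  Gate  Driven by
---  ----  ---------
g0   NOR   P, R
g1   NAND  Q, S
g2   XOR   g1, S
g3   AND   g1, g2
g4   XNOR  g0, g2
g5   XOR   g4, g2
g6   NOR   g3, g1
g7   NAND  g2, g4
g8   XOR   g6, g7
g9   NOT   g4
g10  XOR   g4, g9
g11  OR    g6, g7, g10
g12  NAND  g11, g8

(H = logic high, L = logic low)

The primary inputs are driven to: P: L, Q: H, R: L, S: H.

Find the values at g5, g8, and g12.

g5 = L, g8 = H, g12 = L

g0 = P NOR R = L NOR L = H
g1 = Q NAND S = H NAND H = L
g2 = g1 XOR S = L XOR H = H
g3 = g1 AND g2 = L AND H = L
g4 = g0 XNOR g2 = H XNOR H = H
g5 = g4 XOR g2 = H XOR H = L
g6 = g3 NOR g1 = L NOR L = H
g7 = g2 NAND g4 = H NAND H = L
g8 = g6 XOR g7 = H XOR L = H
g9 = NOT g4 = NOT H = L
g10 = g4 XOR g9 = H XOR L = H
g11 = g6 OR g7 OR g10 = H OR L OR H = H
g12 = g11 NAND g8 = H NAND H = L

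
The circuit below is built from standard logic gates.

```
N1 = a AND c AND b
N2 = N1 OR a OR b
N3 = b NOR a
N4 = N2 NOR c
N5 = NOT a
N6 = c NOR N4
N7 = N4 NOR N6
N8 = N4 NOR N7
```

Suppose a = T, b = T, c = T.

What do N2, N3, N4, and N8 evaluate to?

N1 = a AND c AND b = T AND T AND T = T
N2 = N1 OR a OR b = T OR T OR T = T
N3 = b NOR a = T NOR T = F
N4 = N2 NOR c = T NOR T = F
N6 = c NOR N4 = T NOR F = F
N7 = N4 NOR N6 = F NOR F = T
N8 = N4 NOR N7 = F NOR T = F

N2 = T, N3 = F, N4 = F, N8 = F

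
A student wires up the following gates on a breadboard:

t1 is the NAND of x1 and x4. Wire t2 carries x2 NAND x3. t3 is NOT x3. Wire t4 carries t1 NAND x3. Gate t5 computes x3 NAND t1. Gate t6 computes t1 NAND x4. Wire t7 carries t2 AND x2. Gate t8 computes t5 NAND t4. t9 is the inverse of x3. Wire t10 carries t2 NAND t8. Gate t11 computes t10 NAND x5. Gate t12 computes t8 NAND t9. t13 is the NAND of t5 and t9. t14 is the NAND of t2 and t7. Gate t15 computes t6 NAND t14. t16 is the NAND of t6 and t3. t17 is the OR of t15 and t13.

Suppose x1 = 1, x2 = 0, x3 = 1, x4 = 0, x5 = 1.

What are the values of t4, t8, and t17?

t1 = x1 NAND x4 = 1 NAND 0 = 1
t2 = x2 NAND x3 = 0 NAND 1 = 1
t4 = t1 NAND x3 = 1 NAND 1 = 0
t5 = x3 NAND t1 = 1 NAND 1 = 0
t6 = t1 NAND x4 = 1 NAND 0 = 1
t7 = t2 AND x2 = 1 AND 0 = 0
t8 = t5 NAND t4 = 0 NAND 0 = 1
t9 = NOT x3 = NOT 1 = 0
t13 = t5 NAND t9 = 0 NAND 0 = 1
t14 = t2 NAND t7 = 1 NAND 0 = 1
t15 = t6 NAND t14 = 1 NAND 1 = 0
t17 = t15 OR t13 = 0 OR 1 = 1

t4 = 0  t8 = 1  t17 = 1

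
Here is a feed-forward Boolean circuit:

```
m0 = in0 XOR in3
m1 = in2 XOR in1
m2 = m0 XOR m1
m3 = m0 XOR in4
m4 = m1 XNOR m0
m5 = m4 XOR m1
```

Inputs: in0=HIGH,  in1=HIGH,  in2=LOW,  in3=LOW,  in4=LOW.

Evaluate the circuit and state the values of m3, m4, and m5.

m3 = HIGH, m4 = HIGH, m5 = LOW

m0 = in0 XOR in3 = HIGH XOR LOW = HIGH
m1 = in2 XOR in1 = LOW XOR HIGH = HIGH
m3 = m0 XOR in4 = HIGH XOR LOW = HIGH
m4 = m1 XNOR m0 = HIGH XNOR HIGH = HIGH
m5 = m4 XOR m1 = HIGH XOR HIGH = LOW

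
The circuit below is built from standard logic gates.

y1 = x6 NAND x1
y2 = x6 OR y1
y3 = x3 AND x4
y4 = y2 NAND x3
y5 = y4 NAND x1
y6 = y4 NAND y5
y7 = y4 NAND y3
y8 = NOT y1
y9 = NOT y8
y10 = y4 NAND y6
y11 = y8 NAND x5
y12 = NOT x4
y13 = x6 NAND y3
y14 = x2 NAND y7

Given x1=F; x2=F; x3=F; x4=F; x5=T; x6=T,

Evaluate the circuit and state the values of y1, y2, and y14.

y1 = x6 NAND x1 = T NAND F = T
y2 = x6 OR y1 = T OR T = T
y3 = x3 AND x4 = F AND F = F
y4 = y2 NAND x3 = T NAND F = T
y7 = y4 NAND y3 = T NAND F = T
y14 = x2 NAND y7 = F NAND T = T

y1 = T  y2 = T  y14 = T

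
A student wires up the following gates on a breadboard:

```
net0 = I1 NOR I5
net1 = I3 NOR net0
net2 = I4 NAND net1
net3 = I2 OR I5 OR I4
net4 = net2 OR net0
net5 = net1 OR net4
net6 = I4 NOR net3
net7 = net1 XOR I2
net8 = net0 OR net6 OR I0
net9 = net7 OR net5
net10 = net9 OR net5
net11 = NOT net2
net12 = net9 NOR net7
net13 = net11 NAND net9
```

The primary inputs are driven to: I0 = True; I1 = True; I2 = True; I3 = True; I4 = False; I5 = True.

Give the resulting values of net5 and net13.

net0 = I1 NOR I5 = True NOR True = False
net1 = I3 NOR net0 = True NOR False = False
net2 = I4 NAND net1 = False NAND False = True
net4 = net2 OR net0 = True OR False = True
net5 = net1 OR net4 = False OR True = True
net7 = net1 XOR I2 = False XOR True = True
net9 = net7 OR net5 = True OR True = True
net11 = NOT net2 = NOT True = False
net13 = net11 NAND net9 = False NAND True = True

net5 = True, net13 = True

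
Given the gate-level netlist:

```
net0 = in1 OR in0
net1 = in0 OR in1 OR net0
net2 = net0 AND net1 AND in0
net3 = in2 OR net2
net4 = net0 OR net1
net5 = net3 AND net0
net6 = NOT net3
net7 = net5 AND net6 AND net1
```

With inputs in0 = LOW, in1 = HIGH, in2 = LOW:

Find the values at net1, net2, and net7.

net1 = HIGH; net2 = LOW; net7 = LOW

net0 = in1 OR in0 = HIGH OR LOW = HIGH
net1 = in0 OR in1 OR net0 = LOW OR HIGH OR HIGH = HIGH
net2 = net0 AND net1 AND in0 = HIGH AND HIGH AND LOW = LOW
net3 = in2 OR net2 = LOW OR LOW = LOW
net5 = net3 AND net0 = LOW AND HIGH = LOW
net6 = NOT net3 = NOT LOW = HIGH
net7 = net5 AND net6 AND net1 = LOW AND HIGH AND HIGH = LOW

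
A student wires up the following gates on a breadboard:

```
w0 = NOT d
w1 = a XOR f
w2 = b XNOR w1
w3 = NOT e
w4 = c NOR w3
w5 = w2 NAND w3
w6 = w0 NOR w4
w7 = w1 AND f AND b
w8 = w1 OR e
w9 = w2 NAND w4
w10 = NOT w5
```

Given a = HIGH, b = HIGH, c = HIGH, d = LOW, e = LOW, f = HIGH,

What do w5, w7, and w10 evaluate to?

w5 = HIGH, w7 = LOW, w10 = LOW

w1 = a XOR f = HIGH XOR HIGH = LOW
w2 = b XNOR w1 = HIGH XNOR LOW = LOW
w3 = NOT e = NOT LOW = HIGH
w5 = w2 NAND w3 = LOW NAND HIGH = HIGH
w7 = w1 AND f AND b = LOW AND HIGH AND HIGH = LOW
w10 = NOT w5 = NOT HIGH = LOW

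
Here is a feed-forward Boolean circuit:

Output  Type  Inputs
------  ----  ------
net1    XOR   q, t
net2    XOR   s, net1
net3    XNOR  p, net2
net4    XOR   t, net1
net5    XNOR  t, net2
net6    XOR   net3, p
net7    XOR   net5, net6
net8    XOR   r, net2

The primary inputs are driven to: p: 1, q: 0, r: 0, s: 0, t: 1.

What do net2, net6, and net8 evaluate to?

net1 = q XOR t = 0 XOR 1 = 1
net2 = s XOR net1 = 0 XOR 1 = 1
net3 = p XNOR net2 = 1 XNOR 1 = 1
net6 = net3 XOR p = 1 XOR 1 = 0
net8 = r XOR net2 = 0 XOR 1 = 1

net2 = 1, net6 = 0, net8 = 1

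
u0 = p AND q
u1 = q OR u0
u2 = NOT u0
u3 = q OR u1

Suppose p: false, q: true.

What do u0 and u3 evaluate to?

u0 = p AND q = false AND true = false
u1 = q OR u0 = true OR false = true
u3 = q OR u1 = true OR true = true

u0 = false, u3 = true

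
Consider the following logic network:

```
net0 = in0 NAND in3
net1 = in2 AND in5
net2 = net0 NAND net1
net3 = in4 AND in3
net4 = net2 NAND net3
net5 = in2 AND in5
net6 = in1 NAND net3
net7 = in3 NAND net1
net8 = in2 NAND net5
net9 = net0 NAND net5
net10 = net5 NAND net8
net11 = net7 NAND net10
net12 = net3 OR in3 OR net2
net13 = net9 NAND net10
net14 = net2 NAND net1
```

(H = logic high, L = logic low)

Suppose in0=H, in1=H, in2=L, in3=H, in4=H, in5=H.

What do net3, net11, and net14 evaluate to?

net0 = in0 NAND in3 = H NAND H = L
net1 = in2 AND in5 = L AND H = L
net2 = net0 NAND net1 = L NAND L = H
net3 = in4 AND in3 = H AND H = H
net5 = in2 AND in5 = L AND H = L
net7 = in3 NAND net1 = H NAND L = H
net8 = in2 NAND net5 = L NAND L = H
net10 = net5 NAND net8 = L NAND H = H
net11 = net7 NAND net10 = H NAND H = L
net14 = net2 NAND net1 = H NAND L = H

net3 = H, net11 = L, net14 = H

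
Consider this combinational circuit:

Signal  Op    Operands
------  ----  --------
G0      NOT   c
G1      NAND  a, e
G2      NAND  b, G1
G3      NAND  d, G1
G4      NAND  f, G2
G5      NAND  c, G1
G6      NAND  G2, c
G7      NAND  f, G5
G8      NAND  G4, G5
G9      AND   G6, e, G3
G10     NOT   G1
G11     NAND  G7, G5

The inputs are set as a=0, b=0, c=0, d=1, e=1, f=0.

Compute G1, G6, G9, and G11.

G1 = a NAND e = 0 NAND 1 = 1
G2 = b NAND G1 = 0 NAND 1 = 1
G3 = d NAND G1 = 1 NAND 1 = 0
G5 = c NAND G1 = 0 NAND 1 = 1
G6 = G2 NAND c = 1 NAND 0 = 1
G7 = f NAND G5 = 0 NAND 1 = 1
G9 = G6 AND e AND G3 = 1 AND 1 AND 0 = 0
G11 = G7 NAND G5 = 1 NAND 1 = 0

G1 = 1  G6 = 1  G9 = 0  G11 = 0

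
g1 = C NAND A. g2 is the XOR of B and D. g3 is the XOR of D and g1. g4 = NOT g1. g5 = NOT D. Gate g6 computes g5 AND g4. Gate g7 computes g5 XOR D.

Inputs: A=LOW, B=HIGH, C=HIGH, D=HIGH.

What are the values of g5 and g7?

g5 = NOT D = NOT HIGH = LOW
g7 = g5 XOR D = LOW XOR HIGH = HIGH

g5 = LOW; g7 = HIGH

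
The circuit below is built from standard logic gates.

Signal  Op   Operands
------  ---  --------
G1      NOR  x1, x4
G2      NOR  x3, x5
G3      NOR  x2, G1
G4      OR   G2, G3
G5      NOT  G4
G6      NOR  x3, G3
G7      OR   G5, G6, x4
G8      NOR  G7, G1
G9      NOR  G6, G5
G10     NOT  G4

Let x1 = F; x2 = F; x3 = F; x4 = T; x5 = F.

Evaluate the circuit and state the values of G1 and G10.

G1 = F, G10 = F

G1 = x1 NOR x4 = F NOR T = F
G2 = x3 NOR x5 = F NOR F = T
G3 = x2 NOR G1 = F NOR F = T
G4 = G2 OR G3 = T OR T = T
G10 = NOT G4 = NOT T = F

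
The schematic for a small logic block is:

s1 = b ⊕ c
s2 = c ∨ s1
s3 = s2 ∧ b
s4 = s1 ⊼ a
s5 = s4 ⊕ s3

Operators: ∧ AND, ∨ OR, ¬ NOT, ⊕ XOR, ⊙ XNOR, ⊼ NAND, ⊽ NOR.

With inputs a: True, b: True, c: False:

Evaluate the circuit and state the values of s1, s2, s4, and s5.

s1 = b XOR c = True XOR False = True
s2 = c OR s1 = False OR True = True
s3 = s2 AND b = True AND True = True
s4 = s1 NAND a = True NAND True = False
s5 = s4 XOR s3 = False XOR True = True

s1 = True, s2 = True, s4 = False, s5 = True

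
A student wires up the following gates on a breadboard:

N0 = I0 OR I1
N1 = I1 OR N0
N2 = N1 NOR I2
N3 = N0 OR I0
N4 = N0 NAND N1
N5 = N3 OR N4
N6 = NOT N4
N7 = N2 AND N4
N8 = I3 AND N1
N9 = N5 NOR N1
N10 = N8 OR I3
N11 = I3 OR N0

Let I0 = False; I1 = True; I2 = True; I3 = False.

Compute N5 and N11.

N5 = True  N11 = True

N0 = I0 OR I1 = False OR True = True
N1 = I1 OR N0 = True OR True = True
N3 = N0 OR I0 = True OR False = True
N4 = N0 NAND N1 = True NAND True = False
N5 = N3 OR N4 = True OR False = True
N11 = I3 OR N0 = False OR True = True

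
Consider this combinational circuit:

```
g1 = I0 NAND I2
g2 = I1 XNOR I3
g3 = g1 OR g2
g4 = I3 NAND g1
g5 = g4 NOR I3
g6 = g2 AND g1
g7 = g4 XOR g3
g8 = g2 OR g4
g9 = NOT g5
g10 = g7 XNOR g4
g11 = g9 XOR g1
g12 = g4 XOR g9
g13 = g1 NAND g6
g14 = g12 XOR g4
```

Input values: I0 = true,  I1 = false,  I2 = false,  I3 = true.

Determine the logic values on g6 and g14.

g6 = false, g14 = true

g1 = I0 NAND I2 = true NAND false = true
g2 = I1 XNOR I3 = false XNOR true = false
g4 = I3 NAND g1 = true NAND true = false
g5 = g4 NOR I3 = false NOR true = false
g6 = g2 AND g1 = false AND true = false
g9 = NOT g5 = NOT false = true
g12 = g4 XOR g9 = false XOR true = true
g14 = g12 XOR g4 = true XOR false = true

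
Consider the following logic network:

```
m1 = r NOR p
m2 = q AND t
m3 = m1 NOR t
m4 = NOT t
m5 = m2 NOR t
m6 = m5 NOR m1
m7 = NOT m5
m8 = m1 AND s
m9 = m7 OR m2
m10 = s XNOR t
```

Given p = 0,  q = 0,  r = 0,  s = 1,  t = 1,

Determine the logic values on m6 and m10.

m6 = 0, m10 = 1

m1 = r NOR p = 0 NOR 0 = 1
m2 = q AND t = 0 AND 1 = 0
m5 = m2 NOR t = 0 NOR 1 = 0
m6 = m5 NOR m1 = 0 NOR 1 = 0
m10 = s XNOR t = 1 XNOR 1 = 1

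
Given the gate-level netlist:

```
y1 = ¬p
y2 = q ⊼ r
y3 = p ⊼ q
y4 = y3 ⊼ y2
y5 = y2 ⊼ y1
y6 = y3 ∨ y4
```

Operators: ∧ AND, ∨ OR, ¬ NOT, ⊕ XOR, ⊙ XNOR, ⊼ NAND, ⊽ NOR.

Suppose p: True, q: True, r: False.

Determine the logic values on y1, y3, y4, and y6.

y1 = False, y3 = False, y4 = True, y6 = True

y1 = NOT p = NOT True = False
y2 = q NAND r = True NAND False = True
y3 = p NAND q = True NAND True = False
y4 = y3 NAND y2 = False NAND True = True
y6 = y3 OR y4 = False OR True = True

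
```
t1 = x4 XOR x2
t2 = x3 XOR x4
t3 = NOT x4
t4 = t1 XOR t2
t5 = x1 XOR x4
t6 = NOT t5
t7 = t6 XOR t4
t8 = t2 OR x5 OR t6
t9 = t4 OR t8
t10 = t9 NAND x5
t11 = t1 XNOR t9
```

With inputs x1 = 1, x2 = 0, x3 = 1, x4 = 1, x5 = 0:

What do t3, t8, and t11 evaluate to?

t1 = x4 XOR x2 = 1 XOR 0 = 1
t2 = x3 XOR x4 = 1 XOR 1 = 0
t3 = NOT x4 = NOT 1 = 0
t4 = t1 XOR t2 = 1 XOR 0 = 1
t5 = x1 XOR x4 = 1 XOR 1 = 0
t6 = NOT t5 = NOT 0 = 1
t8 = t2 OR x5 OR t6 = 0 OR 0 OR 1 = 1
t9 = t4 OR t8 = 1 OR 1 = 1
t11 = t1 XNOR t9 = 1 XNOR 1 = 1

t3 = 0  t8 = 1  t11 = 1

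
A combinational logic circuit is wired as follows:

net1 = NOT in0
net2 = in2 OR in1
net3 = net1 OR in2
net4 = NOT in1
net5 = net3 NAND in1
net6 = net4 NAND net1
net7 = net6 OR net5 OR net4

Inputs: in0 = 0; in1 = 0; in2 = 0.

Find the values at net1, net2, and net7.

net1 = 1; net2 = 0; net7 = 1

net1 = NOT in0 = NOT 0 = 1
net2 = in2 OR in1 = 0 OR 0 = 0
net3 = net1 OR in2 = 1 OR 0 = 1
net4 = NOT in1 = NOT 0 = 1
net5 = net3 NAND in1 = 1 NAND 0 = 1
net6 = net4 NAND net1 = 1 NAND 1 = 0
net7 = net6 OR net5 OR net4 = 0 OR 1 OR 1 = 1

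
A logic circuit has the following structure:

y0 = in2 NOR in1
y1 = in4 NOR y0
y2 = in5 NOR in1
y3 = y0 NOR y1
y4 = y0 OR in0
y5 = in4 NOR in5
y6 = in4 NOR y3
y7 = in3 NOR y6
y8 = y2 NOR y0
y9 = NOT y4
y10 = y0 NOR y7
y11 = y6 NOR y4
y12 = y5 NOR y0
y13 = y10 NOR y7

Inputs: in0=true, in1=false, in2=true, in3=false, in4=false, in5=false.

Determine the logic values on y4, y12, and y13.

y4 = true; y12 = false; y13 = false

y0 = in2 NOR in1 = true NOR false = false
y1 = in4 NOR y0 = false NOR false = true
y3 = y0 NOR y1 = false NOR true = false
y4 = y0 OR in0 = false OR true = true
y5 = in4 NOR in5 = false NOR false = true
y6 = in4 NOR y3 = false NOR false = true
y7 = in3 NOR y6 = false NOR true = false
y10 = y0 NOR y7 = false NOR false = true
y12 = y5 NOR y0 = true NOR false = false
y13 = y10 NOR y7 = true NOR false = false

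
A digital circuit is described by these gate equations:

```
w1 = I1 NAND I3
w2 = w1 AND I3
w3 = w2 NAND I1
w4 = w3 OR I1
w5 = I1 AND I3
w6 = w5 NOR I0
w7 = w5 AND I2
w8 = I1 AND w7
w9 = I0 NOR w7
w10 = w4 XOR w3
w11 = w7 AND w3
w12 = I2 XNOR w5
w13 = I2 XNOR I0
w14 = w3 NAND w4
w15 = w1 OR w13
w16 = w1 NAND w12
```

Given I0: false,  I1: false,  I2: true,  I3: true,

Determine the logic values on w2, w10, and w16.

w2 = true, w10 = false, w16 = true

w1 = I1 NAND I3 = false NAND true = true
w2 = w1 AND I3 = true AND true = true
w3 = w2 NAND I1 = true NAND false = true
w4 = w3 OR I1 = true OR false = true
w5 = I1 AND I3 = false AND true = false
w10 = w4 XOR w3 = true XOR true = false
w12 = I2 XNOR w5 = true XNOR false = false
w16 = w1 NAND w12 = true NAND false = true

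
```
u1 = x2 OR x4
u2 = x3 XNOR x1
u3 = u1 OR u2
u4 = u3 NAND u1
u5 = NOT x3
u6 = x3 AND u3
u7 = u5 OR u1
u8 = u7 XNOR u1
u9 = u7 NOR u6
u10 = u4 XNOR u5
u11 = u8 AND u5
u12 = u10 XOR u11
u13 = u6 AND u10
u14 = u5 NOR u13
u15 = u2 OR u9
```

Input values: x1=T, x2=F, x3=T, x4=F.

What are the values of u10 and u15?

u1 = x2 OR x4 = F OR F = F
u2 = x3 XNOR x1 = T XNOR T = T
u3 = u1 OR u2 = F OR T = T
u4 = u3 NAND u1 = T NAND F = T
u5 = NOT x3 = NOT T = F
u6 = x3 AND u3 = T AND T = T
u7 = u5 OR u1 = F OR F = F
u9 = u7 NOR u6 = F NOR T = F
u10 = u4 XNOR u5 = T XNOR F = F
u15 = u2 OR u9 = T OR F = T

u10 = F, u15 = T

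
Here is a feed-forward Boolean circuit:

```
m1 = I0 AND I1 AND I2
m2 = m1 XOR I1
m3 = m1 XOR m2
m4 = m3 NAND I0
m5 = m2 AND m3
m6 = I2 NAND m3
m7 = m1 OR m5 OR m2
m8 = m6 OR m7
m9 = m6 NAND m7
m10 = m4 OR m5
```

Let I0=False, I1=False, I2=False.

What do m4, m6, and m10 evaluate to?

m4 = True, m6 = True, m10 = True

m1 = I0 AND I1 AND I2 = False AND False AND False = False
m2 = m1 XOR I1 = False XOR False = False
m3 = m1 XOR m2 = False XOR False = False
m4 = m3 NAND I0 = False NAND False = True
m5 = m2 AND m3 = False AND False = False
m6 = I2 NAND m3 = False NAND False = True
m10 = m4 OR m5 = True OR False = True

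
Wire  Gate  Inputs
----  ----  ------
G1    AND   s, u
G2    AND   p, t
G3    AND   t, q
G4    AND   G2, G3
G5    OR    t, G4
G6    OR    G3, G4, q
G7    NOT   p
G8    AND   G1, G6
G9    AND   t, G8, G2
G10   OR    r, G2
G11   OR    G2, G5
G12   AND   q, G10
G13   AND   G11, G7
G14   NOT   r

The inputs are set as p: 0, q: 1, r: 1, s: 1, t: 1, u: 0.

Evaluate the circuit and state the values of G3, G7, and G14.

G3 = t AND q = 1 AND 1 = 1
G7 = NOT p = NOT 0 = 1
G14 = NOT r = NOT 1 = 0

G3 = 1; G7 = 1; G14 = 0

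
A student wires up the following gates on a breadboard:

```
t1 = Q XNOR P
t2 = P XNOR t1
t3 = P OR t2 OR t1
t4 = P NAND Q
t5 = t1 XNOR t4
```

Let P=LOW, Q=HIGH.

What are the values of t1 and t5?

t1 = Q XNOR P = HIGH XNOR LOW = LOW
t4 = P NAND Q = LOW NAND HIGH = HIGH
t5 = t1 XNOR t4 = LOW XNOR HIGH = LOW

t1 = LOW; t5 = LOW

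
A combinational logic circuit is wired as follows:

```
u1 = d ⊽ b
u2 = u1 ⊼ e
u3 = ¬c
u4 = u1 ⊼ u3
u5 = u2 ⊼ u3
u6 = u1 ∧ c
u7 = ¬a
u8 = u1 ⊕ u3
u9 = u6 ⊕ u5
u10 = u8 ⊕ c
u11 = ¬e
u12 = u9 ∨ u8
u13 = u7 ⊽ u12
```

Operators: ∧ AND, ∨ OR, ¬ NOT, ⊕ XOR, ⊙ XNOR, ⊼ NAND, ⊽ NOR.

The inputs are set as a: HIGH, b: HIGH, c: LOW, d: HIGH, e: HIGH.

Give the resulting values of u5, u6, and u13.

u1 = d NOR b = HIGH NOR HIGH = LOW
u2 = u1 NAND e = LOW NAND HIGH = HIGH
u3 = NOT c = NOT LOW = HIGH
u5 = u2 NAND u3 = HIGH NAND HIGH = LOW
u6 = u1 AND c = LOW AND LOW = LOW
u7 = NOT a = NOT HIGH = LOW
u8 = u1 XOR u3 = LOW XOR HIGH = HIGH
u9 = u6 XOR u5 = LOW XOR LOW = LOW
u12 = u9 OR u8 = LOW OR HIGH = HIGH
u13 = u7 NOR u12 = LOW NOR HIGH = LOW

u5 = LOW, u6 = LOW, u13 = LOW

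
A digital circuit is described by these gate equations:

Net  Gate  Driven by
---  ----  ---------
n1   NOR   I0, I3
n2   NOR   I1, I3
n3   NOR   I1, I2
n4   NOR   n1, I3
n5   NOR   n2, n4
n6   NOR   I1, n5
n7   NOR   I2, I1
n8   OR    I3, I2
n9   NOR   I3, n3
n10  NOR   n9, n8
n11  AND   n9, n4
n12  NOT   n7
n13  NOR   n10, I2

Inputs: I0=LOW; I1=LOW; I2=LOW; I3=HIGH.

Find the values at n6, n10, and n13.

n6 = LOW, n10 = LOW, n13 = HIGH

n1 = I0 NOR I3 = LOW NOR HIGH = LOW
n2 = I1 NOR I3 = LOW NOR HIGH = LOW
n3 = I1 NOR I2 = LOW NOR LOW = HIGH
n4 = n1 NOR I3 = LOW NOR HIGH = LOW
n5 = n2 NOR n4 = LOW NOR LOW = HIGH
n6 = I1 NOR n5 = LOW NOR HIGH = LOW
n8 = I3 OR I2 = HIGH OR LOW = HIGH
n9 = I3 NOR n3 = HIGH NOR HIGH = LOW
n10 = n9 NOR n8 = LOW NOR HIGH = LOW
n13 = n10 NOR I2 = LOW NOR LOW = HIGH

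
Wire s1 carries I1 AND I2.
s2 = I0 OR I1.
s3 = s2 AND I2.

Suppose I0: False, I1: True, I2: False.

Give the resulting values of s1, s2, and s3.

s1 = I1 AND I2 = True AND False = False
s2 = I0 OR I1 = False OR True = True
s3 = s2 AND I2 = True AND False = False

s1 = False  s2 = True  s3 = False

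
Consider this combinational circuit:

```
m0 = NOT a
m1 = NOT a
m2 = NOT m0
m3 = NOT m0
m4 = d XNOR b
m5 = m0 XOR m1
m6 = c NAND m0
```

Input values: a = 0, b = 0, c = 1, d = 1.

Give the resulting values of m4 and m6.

m4 = 0, m6 = 0

m0 = NOT a = NOT 0 = 1
m4 = d XNOR b = 1 XNOR 0 = 0
m6 = c NAND m0 = 1 NAND 1 = 0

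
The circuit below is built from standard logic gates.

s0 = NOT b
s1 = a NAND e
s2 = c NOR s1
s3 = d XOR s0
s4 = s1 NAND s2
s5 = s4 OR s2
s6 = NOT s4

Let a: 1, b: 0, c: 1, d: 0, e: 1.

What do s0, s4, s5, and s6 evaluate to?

s0 = NOT b = NOT 0 = 1
s1 = a NAND e = 1 NAND 1 = 0
s2 = c NOR s1 = 1 NOR 0 = 0
s4 = s1 NAND s2 = 0 NAND 0 = 1
s5 = s4 OR s2 = 1 OR 0 = 1
s6 = NOT s4 = NOT 1 = 0

s0 = 1  s4 = 1  s5 = 1  s6 = 0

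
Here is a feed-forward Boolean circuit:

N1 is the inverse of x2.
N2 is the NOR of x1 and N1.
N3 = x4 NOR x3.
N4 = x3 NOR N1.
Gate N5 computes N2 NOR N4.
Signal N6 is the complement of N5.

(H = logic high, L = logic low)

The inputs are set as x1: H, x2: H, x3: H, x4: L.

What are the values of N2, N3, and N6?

N1 = NOT x2 = NOT H = L
N2 = x1 NOR N1 = H NOR L = L
N3 = x4 NOR x3 = L NOR H = L
N4 = x3 NOR N1 = H NOR L = L
N5 = N2 NOR N4 = L NOR L = H
N6 = NOT N5 = NOT H = L

N2 = L; N3 = L; N6 = L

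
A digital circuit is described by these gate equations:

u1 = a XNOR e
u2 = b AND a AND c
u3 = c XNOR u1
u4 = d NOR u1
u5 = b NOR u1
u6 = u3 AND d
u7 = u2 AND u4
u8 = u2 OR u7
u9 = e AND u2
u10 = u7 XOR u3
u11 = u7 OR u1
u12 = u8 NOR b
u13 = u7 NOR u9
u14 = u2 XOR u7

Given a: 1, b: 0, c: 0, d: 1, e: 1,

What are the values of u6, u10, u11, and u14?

u6 = 0, u10 = 0, u11 = 1, u14 = 0

u1 = a XNOR e = 1 XNOR 1 = 1
u2 = b AND a AND c = 0 AND 1 AND 0 = 0
u3 = c XNOR u1 = 0 XNOR 1 = 0
u4 = d NOR u1 = 1 NOR 1 = 0
u6 = u3 AND d = 0 AND 1 = 0
u7 = u2 AND u4 = 0 AND 0 = 0
u10 = u7 XOR u3 = 0 XOR 0 = 0
u11 = u7 OR u1 = 0 OR 1 = 1
u14 = u2 XOR u7 = 0 XOR 0 = 0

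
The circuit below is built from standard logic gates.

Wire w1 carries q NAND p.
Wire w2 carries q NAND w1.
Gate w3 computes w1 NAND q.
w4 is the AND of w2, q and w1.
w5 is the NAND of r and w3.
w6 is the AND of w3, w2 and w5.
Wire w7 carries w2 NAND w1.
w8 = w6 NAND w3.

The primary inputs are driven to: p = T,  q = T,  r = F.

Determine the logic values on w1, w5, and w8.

w1 = F  w5 = T  w8 = F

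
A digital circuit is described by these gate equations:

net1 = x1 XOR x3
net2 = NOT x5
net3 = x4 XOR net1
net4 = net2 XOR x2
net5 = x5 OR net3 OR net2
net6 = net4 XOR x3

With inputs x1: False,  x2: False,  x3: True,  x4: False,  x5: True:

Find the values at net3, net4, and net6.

net3 = True, net4 = False, net6 = True

net1 = x1 XOR x3 = False XOR True = True
net2 = NOT x5 = NOT True = False
net3 = x4 XOR net1 = False XOR True = True
net4 = net2 XOR x2 = False XOR False = False
net6 = net4 XOR x3 = False XOR True = True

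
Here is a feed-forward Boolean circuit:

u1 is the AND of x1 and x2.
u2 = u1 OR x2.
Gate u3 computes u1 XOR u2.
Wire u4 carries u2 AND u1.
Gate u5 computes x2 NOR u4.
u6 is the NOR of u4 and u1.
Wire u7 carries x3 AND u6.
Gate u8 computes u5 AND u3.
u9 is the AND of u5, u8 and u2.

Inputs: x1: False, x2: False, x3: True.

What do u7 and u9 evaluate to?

u7 = True, u9 = False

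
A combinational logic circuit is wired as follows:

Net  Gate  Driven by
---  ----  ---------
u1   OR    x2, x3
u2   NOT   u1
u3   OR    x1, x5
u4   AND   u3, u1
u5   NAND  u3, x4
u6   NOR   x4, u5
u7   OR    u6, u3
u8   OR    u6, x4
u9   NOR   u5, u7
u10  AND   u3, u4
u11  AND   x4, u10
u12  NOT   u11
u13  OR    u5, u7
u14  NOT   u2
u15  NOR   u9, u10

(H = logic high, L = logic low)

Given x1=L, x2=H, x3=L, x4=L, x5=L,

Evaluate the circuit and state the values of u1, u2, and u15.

u1 = x2 OR x3 = H OR L = H
u2 = NOT u1 = NOT H = L
u3 = x1 OR x5 = L OR L = L
u4 = u3 AND u1 = L AND H = L
u5 = u3 NAND x4 = L NAND L = H
u6 = x4 NOR u5 = L NOR H = L
u7 = u6 OR u3 = L OR L = L
u9 = u5 NOR u7 = H NOR L = L
u10 = u3 AND u4 = L AND L = L
u15 = u9 NOR u10 = L NOR L = H

u1 = H; u2 = L; u15 = H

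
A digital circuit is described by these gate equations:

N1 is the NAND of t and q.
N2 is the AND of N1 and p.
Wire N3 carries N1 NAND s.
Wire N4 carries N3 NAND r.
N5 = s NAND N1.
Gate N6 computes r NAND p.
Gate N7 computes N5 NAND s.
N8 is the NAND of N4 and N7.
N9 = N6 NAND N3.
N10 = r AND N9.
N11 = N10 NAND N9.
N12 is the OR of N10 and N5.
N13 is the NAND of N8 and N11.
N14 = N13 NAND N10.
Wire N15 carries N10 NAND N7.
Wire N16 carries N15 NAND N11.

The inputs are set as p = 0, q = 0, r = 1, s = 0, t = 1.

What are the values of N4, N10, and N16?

N4 = 0  N10 = 0  N16 = 0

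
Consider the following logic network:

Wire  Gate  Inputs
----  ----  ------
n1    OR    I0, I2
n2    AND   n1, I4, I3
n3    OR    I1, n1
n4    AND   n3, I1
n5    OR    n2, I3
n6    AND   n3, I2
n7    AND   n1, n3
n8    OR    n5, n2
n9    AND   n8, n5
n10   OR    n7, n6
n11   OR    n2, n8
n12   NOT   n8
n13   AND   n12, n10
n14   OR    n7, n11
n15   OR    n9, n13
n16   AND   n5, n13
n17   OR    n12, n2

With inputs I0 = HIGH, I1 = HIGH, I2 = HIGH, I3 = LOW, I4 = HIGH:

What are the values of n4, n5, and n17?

n1 = I0 OR I2 = HIGH OR HIGH = HIGH
n2 = n1 AND I4 AND I3 = HIGH AND HIGH AND LOW = LOW
n3 = I1 OR n1 = HIGH OR HIGH = HIGH
n4 = n3 AND I1 = HIGH AND HIGH = HIGH
n5 = n2 OR I3 = LOW OR LOW = LOW
n8 = n5 OR n2 = LOW OR LOW = LOW
n12 = NOT n8 = NOT LOW = HIGH
n17 = n12 OR n2 = HIGH OR LOW = HIGH

n4 = HIGH  n5 = LOW  n17 = HIGH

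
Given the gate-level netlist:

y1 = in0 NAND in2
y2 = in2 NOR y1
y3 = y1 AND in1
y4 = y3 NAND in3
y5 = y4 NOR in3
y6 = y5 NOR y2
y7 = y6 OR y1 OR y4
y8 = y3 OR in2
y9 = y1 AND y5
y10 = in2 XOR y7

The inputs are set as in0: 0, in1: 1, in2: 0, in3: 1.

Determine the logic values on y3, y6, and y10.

y3 = 1, y6 = 1, y10 = 1

y1 = in0 NAND in2 = 0 NAND 0 = 1
y2 = in2 NOR y1 = 0 NOR 1 = 0
y3 = y1 AND in1 = 1 AND 1 = 1
y4 = y3 NAND in3 = 1 NAND 1 = 0
y5 = y4 NOR in3 = 0 NOR 1 = 0
y6 = y5 NOR y2 = 0 NOR 0 = 1
y7 = y6 OR y1 OR y4 = 1 OR 1 OR 0 = 1
y10 = in2 XOR y7 = 0 XOR 1 = 1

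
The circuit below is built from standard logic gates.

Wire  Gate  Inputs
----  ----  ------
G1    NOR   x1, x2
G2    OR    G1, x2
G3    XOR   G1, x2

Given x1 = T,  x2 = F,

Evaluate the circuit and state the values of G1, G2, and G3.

G1 = F  G2 = F  G3 = F

G1 = x1 NOR x2 = T NOR F = F
G2 = G1 OR x2 = F OR F = F
G3 = G1 XOR x2 = F XOR F = F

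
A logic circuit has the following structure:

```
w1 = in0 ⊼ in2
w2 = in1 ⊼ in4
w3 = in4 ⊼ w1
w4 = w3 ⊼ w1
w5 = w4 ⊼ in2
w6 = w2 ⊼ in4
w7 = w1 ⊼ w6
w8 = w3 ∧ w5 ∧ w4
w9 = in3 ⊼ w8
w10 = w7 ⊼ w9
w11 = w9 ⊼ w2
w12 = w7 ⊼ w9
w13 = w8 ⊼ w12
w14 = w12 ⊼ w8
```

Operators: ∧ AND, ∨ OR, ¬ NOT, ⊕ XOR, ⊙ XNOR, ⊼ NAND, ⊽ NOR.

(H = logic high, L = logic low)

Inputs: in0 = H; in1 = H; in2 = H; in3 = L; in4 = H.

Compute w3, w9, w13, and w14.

w3 = H, w9 = H, w13 = H, w14 = H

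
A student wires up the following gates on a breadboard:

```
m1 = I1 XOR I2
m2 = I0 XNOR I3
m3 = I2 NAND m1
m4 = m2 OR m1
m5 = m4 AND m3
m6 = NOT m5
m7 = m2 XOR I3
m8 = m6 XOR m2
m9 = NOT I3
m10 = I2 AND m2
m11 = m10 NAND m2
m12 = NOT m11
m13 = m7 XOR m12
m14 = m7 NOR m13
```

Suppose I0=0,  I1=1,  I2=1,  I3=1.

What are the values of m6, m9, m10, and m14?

m1 = I1 XOR I2 = 1 XOR 1 = 0
m2 = I0 XNOR I3 = 0 XNOR 1 = 0
m3 = I2 NAND m1 = 1 NAND 0 = 1
m4 = m2 OR m1 = 0 OR 0 = 0
m5 = m4 AND m3 = 0 AND 1 = 0
m6 = NOT m5 = NOT 0 = 1
m7 = m2 XOR I3 = 0 XOR 1 = 1
m9 = NOT I3 = NOT 1 = 0
m10 = I2 AND m2 = 1 AND 0 = 0
m11 = m10 NAND m2 = 0 NAND 0 = 1
m12 = NOT m11 = NOT 1 = 0
m13 = m7 XOR m12 = 1 XOR 0 = 1
m14 = m7 NOR m13 = 1 NOR 1 = 0

m6 = 1  m9 = 0  m10 = 0  m14 = 0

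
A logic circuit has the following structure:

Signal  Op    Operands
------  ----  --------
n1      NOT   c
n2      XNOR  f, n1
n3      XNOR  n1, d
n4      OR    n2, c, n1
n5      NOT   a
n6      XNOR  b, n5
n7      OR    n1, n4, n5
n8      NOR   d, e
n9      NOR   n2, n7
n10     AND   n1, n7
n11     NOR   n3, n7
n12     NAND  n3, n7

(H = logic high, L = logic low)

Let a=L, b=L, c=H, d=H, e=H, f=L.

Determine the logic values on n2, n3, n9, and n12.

n2 = H  n3 = L  n9 = L  n12 = H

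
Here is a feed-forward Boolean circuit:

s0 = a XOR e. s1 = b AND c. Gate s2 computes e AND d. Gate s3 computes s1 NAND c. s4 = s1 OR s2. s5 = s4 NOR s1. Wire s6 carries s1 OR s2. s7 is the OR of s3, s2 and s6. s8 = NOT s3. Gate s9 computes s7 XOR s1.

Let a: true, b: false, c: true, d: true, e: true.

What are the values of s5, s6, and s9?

s1 = b AND c = false AND true = false
s2 = e AND d = true AND true = true
s3 = s1 NAND c = false NAND true = true
s4 = s1 OR s2 = false OR true = true
s5 = s4 NOR s1 = true NOR false = false
s6 = s1 OR s2 = false OR true = true
s7 = s3 OR s2 OR s6 = true OR true OR true = true
s9 = s7 XOR s1 = true XOR false = true

s5 = false; s6 = true; s9 = true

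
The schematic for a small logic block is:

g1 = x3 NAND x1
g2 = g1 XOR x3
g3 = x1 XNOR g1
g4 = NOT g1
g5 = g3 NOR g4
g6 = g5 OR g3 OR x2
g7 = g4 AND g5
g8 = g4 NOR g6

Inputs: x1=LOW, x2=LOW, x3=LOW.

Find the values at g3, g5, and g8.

g3 = LOW; g5 = HIGH; g8 = LOW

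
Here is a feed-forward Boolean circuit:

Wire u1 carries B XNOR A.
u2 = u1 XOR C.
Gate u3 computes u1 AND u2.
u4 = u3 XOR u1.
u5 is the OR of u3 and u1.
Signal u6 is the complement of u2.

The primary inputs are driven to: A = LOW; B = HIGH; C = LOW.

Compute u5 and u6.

u5 = LOW; u6 = HIGH

u1 = B XNOR A = HIGH XNOR LOW = LOW
u2 = u1 XOR C = LOW XOR LOW = LOW
u3 = u1 AND u2 = LOW AND LOW = LOW
u5 = u3 OR u1 = LOW OR LOW = LOW
u6 = NOT u2 = NOT LOW = HIGH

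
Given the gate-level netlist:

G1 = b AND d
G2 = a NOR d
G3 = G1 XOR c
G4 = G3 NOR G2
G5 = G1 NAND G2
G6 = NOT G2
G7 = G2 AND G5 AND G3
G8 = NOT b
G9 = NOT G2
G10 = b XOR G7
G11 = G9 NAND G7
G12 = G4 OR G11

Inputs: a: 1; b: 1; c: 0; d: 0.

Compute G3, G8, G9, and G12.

G3 = 0, G8 = 0, G9 = 1, G12 = 1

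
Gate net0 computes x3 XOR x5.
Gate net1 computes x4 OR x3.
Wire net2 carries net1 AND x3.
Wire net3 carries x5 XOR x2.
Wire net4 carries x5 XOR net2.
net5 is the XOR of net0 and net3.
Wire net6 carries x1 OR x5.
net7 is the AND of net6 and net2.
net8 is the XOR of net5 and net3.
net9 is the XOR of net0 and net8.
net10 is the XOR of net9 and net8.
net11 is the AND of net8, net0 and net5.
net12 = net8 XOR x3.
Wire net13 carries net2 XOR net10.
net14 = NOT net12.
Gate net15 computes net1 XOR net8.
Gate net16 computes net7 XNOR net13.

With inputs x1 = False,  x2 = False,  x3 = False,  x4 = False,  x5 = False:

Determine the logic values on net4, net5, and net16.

net0 = x3 XOR x5 = False XOR False = False
net1 = x4 OR x3 = False OR False = False
net2 = net1 AND x3 = False AND False = False
net3 = x5 XOR x2 = False XOR False = False
net4 = x5 XOR net2 = False XOR False = False
net5 = net0 XOR net3 = False XOR False = False
net6 = x1 OR x5 = False OR False = False
net7 = net6 AND net2 = False AND False = False
net8 = net5 XOR net3 = False XOR False = False
net9 = net0 XOR net8 = False XOR False = False
net10 = net9 XOR net8 = False XOR False = False
net13 = net2 XOR net10 = False XOR False = False
net16 = net7 XNOR net13 = False XNOR False = True

net4 = False; net5 = False; net16 = True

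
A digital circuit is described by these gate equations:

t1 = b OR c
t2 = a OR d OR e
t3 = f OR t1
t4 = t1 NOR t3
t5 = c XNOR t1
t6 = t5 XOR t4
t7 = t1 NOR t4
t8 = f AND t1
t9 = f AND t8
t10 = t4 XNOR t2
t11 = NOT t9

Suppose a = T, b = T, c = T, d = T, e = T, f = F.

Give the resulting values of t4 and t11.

t4 = F, t11 = T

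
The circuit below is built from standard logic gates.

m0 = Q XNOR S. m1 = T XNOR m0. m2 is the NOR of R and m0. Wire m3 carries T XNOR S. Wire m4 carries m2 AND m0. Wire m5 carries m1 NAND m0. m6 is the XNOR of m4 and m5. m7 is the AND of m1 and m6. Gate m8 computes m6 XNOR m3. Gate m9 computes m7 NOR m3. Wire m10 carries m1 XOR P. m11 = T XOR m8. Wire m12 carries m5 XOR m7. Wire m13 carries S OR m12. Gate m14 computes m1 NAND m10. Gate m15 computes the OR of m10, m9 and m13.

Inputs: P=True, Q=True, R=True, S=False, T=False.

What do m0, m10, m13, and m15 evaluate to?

m0 = Q XNOR S = True XNOR False = False
m1 = T XNOR m0 = False XNOR False = True
m2 = R NOR m0 = True NOR False = False
m3 = T XNOR S = False XNOR False = True
m4 = m2 AND m0 = False AND False = False
m5 = m1 NAND m0 = True NAND False = True
m6 = m4 XNOR m5 = False XNOR True = False
m7 = m1 AND m6 = True AND False = False
m9 = m7 NOR m3 = False NOR True = False
m10 = m1 XOR P = True XOR True = False
m12 = m5 XOR m7 = True XOR False = True
m13 = S OR m12 = False OR True = True
m15 = m10 OR m9 OR m13 = False OR False OR True = True

m0 = False, m10 = False, m13 = True, m15 = True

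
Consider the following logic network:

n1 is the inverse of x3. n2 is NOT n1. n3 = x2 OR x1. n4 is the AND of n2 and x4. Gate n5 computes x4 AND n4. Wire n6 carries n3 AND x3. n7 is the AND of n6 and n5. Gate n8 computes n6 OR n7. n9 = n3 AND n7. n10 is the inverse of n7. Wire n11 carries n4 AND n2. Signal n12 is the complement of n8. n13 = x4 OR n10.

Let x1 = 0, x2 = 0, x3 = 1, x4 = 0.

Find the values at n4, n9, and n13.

n4 = 0; n9 = 0; n13 = 1

n1 = NOT x3 = NOT 1 = 0
n2 = NOT n1 = NOT 0 = 1
n3 = x2 OR x1 = 0 OR 0 = 0
n4 = n2 AND x4 = 1 AND 0 = 0
n5 = x4 AND n4 = 0 AND 0 = 0
n6 = n3 AND x3 = 0 AND 1 = 0
n7 = n6 AND n5 = 0 AND 0 = 0
n9 = n3 AND n7 = 0 AND 0 = 0
n10 = NOT n7 = NOT 0 = 1
n13 = x4 OR n10 = 0 OR 1 = 1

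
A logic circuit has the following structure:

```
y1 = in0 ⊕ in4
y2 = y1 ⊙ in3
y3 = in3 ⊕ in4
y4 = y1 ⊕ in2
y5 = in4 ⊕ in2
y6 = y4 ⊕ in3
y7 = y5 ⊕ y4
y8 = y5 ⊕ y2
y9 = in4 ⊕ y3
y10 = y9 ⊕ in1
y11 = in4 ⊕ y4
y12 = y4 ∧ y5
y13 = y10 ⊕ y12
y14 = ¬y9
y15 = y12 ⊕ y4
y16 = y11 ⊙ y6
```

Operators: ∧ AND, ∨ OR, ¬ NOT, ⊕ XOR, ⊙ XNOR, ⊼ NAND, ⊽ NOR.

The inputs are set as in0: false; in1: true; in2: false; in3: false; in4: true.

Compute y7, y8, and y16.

y7 = false, y8 = true, y16 = false

y1 = in0 XOR in4 = false XOR true = true
y2 = y1 XNOR in3 = true XNOR false = false
y4 = y1 XOR in2 = true XOR false = true
y5 = in4 XOR in2 = true XOR false = true
y6 = y4 XOR in3 = true XOR false = true
y7 = y5 XOR y4 = true XOR true = false
y8 = y5 XOR y2 = true XOR false = true
y11 = in4 XOR y4 = true XOR true = false
y16 = y11 XNOR y6 = false XNOR true = false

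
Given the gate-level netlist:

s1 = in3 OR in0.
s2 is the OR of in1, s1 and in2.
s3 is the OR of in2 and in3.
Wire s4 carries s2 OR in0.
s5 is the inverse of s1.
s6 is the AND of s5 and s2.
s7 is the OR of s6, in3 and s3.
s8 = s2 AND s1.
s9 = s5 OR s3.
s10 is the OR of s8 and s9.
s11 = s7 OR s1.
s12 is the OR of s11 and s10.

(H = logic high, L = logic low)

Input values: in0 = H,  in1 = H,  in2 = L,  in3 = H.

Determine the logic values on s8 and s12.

s1 = in3 OR in0 = H OR H = H
s2 = in1 OR s1 OR in2 = H OR H OR L = H
s3 = in2 OR in3 = L OR H = H
s5 = NOT s1 = NOT H = L
s6 = s5 AND s2 = L AND H = L
s7 = s6 OR in3 OR s3 = L OR H OR H = H
s8 = s2 AND s1 = H AND H = H
s9 = s5 OR s3 = L OR H = H
s10 = s8 OR s9 = H OR H = H
s11 = s7 OR s1 = H OR H = H
s12 = s11 OR s10 = H OR H = H

s8 = H, s12 = H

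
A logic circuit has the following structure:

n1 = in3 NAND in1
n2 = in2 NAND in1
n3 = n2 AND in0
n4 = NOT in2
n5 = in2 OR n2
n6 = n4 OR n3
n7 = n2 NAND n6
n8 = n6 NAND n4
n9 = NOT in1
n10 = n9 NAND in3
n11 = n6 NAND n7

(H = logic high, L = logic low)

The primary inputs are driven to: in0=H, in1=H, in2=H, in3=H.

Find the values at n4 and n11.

n4 = L; n11 = H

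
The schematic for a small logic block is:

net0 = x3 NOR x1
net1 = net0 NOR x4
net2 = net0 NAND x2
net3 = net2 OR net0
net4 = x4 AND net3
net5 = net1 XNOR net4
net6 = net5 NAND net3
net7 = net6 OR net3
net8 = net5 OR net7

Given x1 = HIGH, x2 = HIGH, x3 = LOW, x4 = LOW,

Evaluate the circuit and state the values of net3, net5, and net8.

net3 = HIGH  net5 = LOW  net8 = HIGH

net0 = x3 NOR x1 = LOW NOR HIGH = LOW
net1 = net0 NOR x4 = LOW NOR LOW = HIGH
net2 = net0 NAND x2 = LOW NAND HIGH = HIGH
net3 = net2 OR net0 = HIGH OR LOW = HIGH
net4 = x4 AND net3 = LOW AND HIGH = LOW
net5 = net1 XNOR net4 = HIGH XNOR LOW = LOW
net6 = net5 NAND net3 = LOW NAND HIGH = HIGH
net7 = net6 OR net3 = HIGH OR HIGH = HIGH
net8 = net5 OR net7 = LOW OR HIGH = HIGH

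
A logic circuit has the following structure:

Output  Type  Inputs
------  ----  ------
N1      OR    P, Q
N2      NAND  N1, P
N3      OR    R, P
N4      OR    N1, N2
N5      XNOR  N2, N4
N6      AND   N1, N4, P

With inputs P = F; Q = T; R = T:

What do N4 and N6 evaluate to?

N4 = T  N6 = F

N1 = P OR Q = F OR T = T
N2 = N1 NAND P = T NAND F = T
N4 = N1 OR N2 = T OR T = T
N6 = N1 AND N4 AND P = T AND T AND F = F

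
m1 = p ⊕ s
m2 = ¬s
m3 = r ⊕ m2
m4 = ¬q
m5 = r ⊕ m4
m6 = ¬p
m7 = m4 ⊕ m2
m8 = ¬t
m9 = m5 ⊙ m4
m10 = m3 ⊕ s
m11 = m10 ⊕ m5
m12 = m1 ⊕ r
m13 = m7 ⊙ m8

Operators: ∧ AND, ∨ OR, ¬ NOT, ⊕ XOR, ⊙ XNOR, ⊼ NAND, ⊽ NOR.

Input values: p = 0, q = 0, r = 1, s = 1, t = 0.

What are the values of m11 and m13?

m11 = 0, m13 = 1

m2 = NOT s = NOT 1 = 0
m3 = r XOR m2 = 1 XOR 0 = 1
m4 = NOT q = NOT 0 = 1
m5 = r XOR m4 = 1 XOR 1 = 0
m7 = m4 XOR m2 = 1 XOR 0 = 1
m8 = NOT t = NOT 0 = 1
m10 = m3 XOR s = 1 XOR 1 = 0
m11 = m10 XOR m5 = 0 XOR 0 = 0
m13 = m7 XNOR m8 = 1 XNOR 1 = 1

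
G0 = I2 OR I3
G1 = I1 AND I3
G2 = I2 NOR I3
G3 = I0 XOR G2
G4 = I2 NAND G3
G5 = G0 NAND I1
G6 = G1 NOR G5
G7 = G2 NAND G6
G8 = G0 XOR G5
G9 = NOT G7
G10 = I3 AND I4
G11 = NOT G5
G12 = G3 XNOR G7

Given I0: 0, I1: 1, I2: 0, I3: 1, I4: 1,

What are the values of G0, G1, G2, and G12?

G0 = I2 OR I3 = 0 OR 1 = 1
G1 = I1 AND I3 = 1 AND 1 = 1
G2 = I2 NOR I3 = 0 NOR 1 = 0
G3 = I0 XOR G2 = 0 XOR 0 = 0
G5 = G0 NAND I1 = 1 NAND 1 = 0
G6 = G1 NOR G5 = 1 NOR 0 = 0
G7 = G2 NAND G6 = 0 NAND 0 = 1
G12 = G3 XNOR G7 = 0 XNOR 1 = 0

G0 = 1, G1 = 1, G2 = 0, G12 = 0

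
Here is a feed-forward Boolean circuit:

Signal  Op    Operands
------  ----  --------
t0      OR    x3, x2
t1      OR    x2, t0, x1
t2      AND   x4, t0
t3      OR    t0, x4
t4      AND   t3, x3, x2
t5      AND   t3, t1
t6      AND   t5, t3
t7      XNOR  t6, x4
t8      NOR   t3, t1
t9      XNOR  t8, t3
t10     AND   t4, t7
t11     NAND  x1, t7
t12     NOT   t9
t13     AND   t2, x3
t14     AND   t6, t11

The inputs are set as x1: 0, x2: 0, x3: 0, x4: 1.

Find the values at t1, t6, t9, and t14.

t0 = x3 OR x2 = 0 OR 0 = 0
t1 = x2 OR t0 OR x1 = 0 OR 0 OR 0 = 0
t3 = t0 OR x4 = 0 OR 1 = 1
t5 = t3 AND t1 = 1 AND 0 = 0
t6 = t5 AND t3 = 0 AND 1 = 0
t7 = t6 XNOR x4 = 0 XNOR 1 = 0
t8 = t3 NOR t1 = 1 NOR 0 = 0
t9 = t8 XNOR t3 = 0 XNOR 1 = 0
t11 = x1 NAND t7 = 0 NAND 0 = 1
t14 = t6 AND t11 = 0 AND 1 = 0

t1 = 0; t6 = 0; t9 = 0; t14 = 0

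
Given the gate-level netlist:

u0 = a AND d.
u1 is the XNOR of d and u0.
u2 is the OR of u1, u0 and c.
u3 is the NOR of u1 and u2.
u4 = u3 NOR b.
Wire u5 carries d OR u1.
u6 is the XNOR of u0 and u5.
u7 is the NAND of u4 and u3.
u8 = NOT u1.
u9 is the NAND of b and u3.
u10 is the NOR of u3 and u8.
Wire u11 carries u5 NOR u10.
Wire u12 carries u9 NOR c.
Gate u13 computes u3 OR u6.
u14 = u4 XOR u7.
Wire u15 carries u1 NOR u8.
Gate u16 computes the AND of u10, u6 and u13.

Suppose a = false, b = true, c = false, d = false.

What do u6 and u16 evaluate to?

u6 = false  u16 = false

u0 = a AND d = false AND false = false
u1 = d XNOR u0 = false XNOR false = true
u2 = u1 OR u0 OR c = true OR false OR false = true
u3 = u1 NOR u2 = true NOR true = false
u5 = d OR u1 = false OR true = true
u6 = u0 XNOR u5 = false XNOR true = false
u8 = NOT u1 = NOT true = false
u10 = u3 NOR u8 = false NOR false = true
u13 = u3 OR u6 = false OR false = false
u16 = u10 AND u6 AND u13 = true AND false AND false = false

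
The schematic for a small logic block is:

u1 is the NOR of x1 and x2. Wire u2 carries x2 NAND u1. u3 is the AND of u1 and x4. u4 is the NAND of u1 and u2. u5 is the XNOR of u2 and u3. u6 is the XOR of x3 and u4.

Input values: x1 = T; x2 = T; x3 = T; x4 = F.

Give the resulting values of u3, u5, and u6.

u3 = F, u5 = F, u6 = F

u1 = x1 NOR x2 = T NOR T = F
u2 = x2 NAND u1 = T NAND F = T
u3 = u1 AND x4 = F AND F = F
u4 = u1 NAND u2 = F NAND T = T
u5 = u2 XNOR u3 = T XNOR F = F
u6 = x3 XOR u4 = T XOR T = F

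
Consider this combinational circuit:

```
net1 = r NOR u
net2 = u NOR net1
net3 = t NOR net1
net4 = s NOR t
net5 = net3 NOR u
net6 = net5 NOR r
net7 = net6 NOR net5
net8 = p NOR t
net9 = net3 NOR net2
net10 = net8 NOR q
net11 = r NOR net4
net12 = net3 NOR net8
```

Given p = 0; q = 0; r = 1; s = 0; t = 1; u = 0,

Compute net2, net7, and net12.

net2 = 1, net7 = 0, net12 = 1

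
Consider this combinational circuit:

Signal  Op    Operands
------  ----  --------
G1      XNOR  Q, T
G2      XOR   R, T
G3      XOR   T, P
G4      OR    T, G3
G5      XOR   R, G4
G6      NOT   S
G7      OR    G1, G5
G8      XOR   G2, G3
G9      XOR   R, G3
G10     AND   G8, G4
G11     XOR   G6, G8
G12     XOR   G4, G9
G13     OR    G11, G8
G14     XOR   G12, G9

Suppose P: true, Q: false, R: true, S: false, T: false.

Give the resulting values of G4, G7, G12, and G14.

G4 = true, G7 = true, G12 = true, G14 = true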